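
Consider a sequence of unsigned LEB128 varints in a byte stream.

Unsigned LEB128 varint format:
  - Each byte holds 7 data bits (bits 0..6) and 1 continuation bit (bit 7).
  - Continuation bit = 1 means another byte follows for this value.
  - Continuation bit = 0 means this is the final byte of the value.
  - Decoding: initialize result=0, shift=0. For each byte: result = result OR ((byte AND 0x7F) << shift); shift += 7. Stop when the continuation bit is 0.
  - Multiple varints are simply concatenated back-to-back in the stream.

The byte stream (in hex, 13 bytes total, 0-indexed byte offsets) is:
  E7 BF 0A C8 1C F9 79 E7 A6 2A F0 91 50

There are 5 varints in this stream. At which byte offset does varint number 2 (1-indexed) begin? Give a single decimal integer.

Answer: 3

Derivation:
  byte[0]=0xE7 cont=1 payload=0x67=103: acc |= 103<<0 -> acc=103 shift=7
  byte[1]=0xBF cont=1 payload=0x3F=63: acc |= 63<<7 -> acc=8167 shift=14
  byte[2]=0x0A cont=0 payload=0x0A=10: acc |= 10<<14 -> acc=172007 shift=21 [end]
Varint 1: bytes[0:3] = E7 BF 0A -> value 172007 (3 byte(s))
  byte[3]=0xC8 cont=1 payload=0x48=72: acc |= 72<<0 -> acc=72 shift=7
  byte[4]=0x1C cont=0 payload=0x1C=28: acc |= 28<<7 -> acc=3656 shift=14 [end]
Varint 2: bytes[3:5] = C8 1C -> value 3656 (2 byte(s))
  byte[5]=0xF9 cont=1 payload=0x79=121: acc |= 121<<0 -> acc=121 shift=7
  byte[6]=0x79 cont=0 payload=0x79=121: acc |= 121<<7 -> acc=15609 shift=14 [end]
Varint 3: bytes[5:7] = F9 79 -> value 15609 (2 byte(s))
  byte[7]=0xE7 cont=1 payload=0x67=103: acc |= 103<<0 -> acc=103 shift=7
  byte[8]=0xA6 cont=1 payload=0x26=38: acc |= 38<<7 -> acc=4967 shift=14
  byte[9]=0x2A cont=0 payload=0x2A=42: acc |= 42<<14 -> acc=693095 shift=21 [end]
Varint 4: bytes[7:10] = E7 A6 2A -> value 693095 (3 byte(s))
  byte[10]=0xF0 cont=1 payload=0x70=112: acc |= 112<<0 -> acc=112 shift=7
  byte[11]=0x91 cont=1 payload=0x11=17: acc |= 17<<7 -> acc=2288 shift=14
  byte[12]=0x50 cont=0 payload=0x50=80: acc |= 80<<14 -> acc=1313008 shift=21 [end]
Varint 5: bytes[10:13] = F0 91 50 -> value 1313008 (3 byte(s))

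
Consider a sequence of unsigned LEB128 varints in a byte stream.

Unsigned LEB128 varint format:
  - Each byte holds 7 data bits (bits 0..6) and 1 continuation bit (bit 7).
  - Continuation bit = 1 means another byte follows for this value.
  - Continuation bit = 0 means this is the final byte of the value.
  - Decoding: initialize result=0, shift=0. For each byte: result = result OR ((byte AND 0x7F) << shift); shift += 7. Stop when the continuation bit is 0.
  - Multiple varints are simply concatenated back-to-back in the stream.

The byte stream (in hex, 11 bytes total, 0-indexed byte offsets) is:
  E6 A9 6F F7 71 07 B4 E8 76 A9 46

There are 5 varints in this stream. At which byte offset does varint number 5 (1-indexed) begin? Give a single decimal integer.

Answer: 9

Derivation:
  byte[0]=0xE6 cont=1 payload=0x66=102: acc |= 102<<0 -> acc=102 shift=7
  byte[1]=0xA9 cont=1 payload=0x29=41: acc |= 41<<7 -> acc=5350 shift=14
  byte[2]=0x6F cont=0 payload=0x6F=111: acc |= 111<<14 -> acc=1823974 shift=21 [end]
Varint 1: bytes[0:3] = E6 A9 6F -> value 1823974 (3 byte(s))
  byte[3]=0xF7 cont=1 payload=0x77=119: acc |= 119<<0 -> acc=119 shift=7
  byte[4]=0x71 cont=0 payload=0x71=113: acc |= 113<<7 -> acc=14583 shift=14 [end]
Varint 2: bytes[3:5] = F7 71 -> value 14583 (2 byte(s))
  byte[5]=0x07 cont=0 payload=0x07=7: acc |= 7<<0 -> acc=7 shift=7 [end]
Varint 3: bytes[5:6] = 07 -> value 7 (1 byte(s))
  byte[6]=0xB4 cont=1 payload=0x34=52: acc |= 52<<0 -> acc=52 shift=7
  byte[7]=0xE8 cont=1 payload=0x68=104: acc |= 104<<7 -> acc=13364 shift=14
  byte[8]=0x76 cont=0 payload=0x76=118: acc |= 118<<14 -> acc=1946676 shift=21 [end]
Varint 4: bytes[6:9] = B4 E8 76 -> value 1946676 (3 byte(s))
  byte[9]=0xA9 cont=1 payload=0x29=41: acc |= 41<<0 -> acc=41 shift=7
  byte[10]=0x46 cont=0 payload=0x46=70: acc |= 70<<7 -> acc=9001 shift=14 [end]
Varint 5: bytes[9:11] = A9 46 -> value 9001 (2 byte(s))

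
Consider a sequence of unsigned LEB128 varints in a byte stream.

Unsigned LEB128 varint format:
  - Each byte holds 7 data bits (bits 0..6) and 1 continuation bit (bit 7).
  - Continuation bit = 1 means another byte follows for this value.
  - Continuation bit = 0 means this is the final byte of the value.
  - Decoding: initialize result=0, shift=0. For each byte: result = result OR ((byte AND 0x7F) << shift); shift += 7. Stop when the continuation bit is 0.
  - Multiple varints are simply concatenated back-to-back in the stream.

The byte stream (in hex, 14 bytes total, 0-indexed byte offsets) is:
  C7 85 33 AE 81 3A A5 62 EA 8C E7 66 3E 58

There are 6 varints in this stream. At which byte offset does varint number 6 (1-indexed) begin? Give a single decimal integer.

  byte[0]=0xC7 cont=1 payload=0x47=71: acc |= 71<<0 -> acc=71 shift=7
  byte[1]=0x85 cont=1 payload=0x05=5: acc |= 5<<7 -> acc=711 shift=14
  byte[2]=0x33 cont=0 payload=0x33=51: acc |= 51<<14 -> acc=836295 shift=21 [end]
Varint 1: bytes[0:3] = C7 85 33 -> value 836295 (3 byte(s))
  byte[3]=0xAE cont=1 payload=0x2E=46: acc |= 46<<0 -> acc=46 shift=7
  byte[4]=0x81 cont=1 payload=0x01=1: acc |= 1<<7 -> acc=174 shift=14
  byte[5]=0x3A cont=0 payload=0x3A=58: acc |= 58<<14 -> acc=950446 shift=21 [end]
Varint 2: bytes[3:6] = AE 81 3A -> value 950446 (3 byte(s))
  byte[6]=0xA5 cont=1 payload=0x25=37: acc |= 37<<0 -> acc=37 shift=7
  byte[7]=0x62 cont=0 payload=0x62=98: acc |= 98<<7 -> acc=12581 shift=14 [end]
Varint 3: bytes[6:8] = A5 62 -> value 12581 (2 byte(s))
  byte[8]=0xEA cont=1 payload=0x6A=106: acc |= 106<<0 -> acc=106 shift=7
  byte[9]=0x8C cont=1 payload=0x0C=12: acc |= 12<<7 -> acc=1642 shift=14
  byte[10]=0xE7 cont=1 payload=0x67=103: acc |= 103<<14 -> acc=1689194 shift=21
  byte[11]=0x66 cont=0 payload=0x66=102: acc |= 102<<21 -> acc=215598698 shift=28 [end]
Varint 4: bytes[8:12] = EA 8C E7 66 -> value 215598698 (4 byte(s))
  byte[12]=0x3E cont=0 payload=0x3E=62: acc |= 62<<0 -> acc=62 shift=7 [end]
Varint 5: bytes[12:13] = 3E -> value 62 (1 byte(s))
  byte[13]=0x58 cont=0 payload=0x58=88: acc |= 88<<0 -> acc=88 shift=7 [end]
Varint 6: bytes[13:14] = 58 -> value 88 (1 byte(s))

Answer: 13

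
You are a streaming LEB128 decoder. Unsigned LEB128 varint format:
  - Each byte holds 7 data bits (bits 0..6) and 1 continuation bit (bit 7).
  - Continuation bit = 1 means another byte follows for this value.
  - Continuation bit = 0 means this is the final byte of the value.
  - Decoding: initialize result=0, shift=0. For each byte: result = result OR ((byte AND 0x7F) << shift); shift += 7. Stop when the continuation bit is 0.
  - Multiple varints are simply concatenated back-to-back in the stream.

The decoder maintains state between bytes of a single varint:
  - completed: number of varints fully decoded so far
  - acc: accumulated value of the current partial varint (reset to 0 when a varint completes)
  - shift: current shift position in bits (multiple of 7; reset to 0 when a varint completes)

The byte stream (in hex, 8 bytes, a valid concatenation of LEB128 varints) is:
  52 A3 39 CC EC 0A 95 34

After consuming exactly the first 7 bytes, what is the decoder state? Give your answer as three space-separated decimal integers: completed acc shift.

Answer: 3 21 7

Derivation:
byte[0]=0x52 cont=0 payload=0x52: varint #1 complete (value=82); reset -> completed=1 acc=0 shift=0
byte[1]=0xA3 cont=1 payload=0x23: acc |= 35<<0 -> completed=1 acc=35 shift=7
byte[2]=0x39 cont=0 payload=0x39: varint #2 complete (value=7331); reset -> completed=2 acc=0 shift=0
byte[3]=0xCC cont=1 payload=0x4C: acc |= 76<<0 -> completed=2 acc=76 shift=7
byte[4]=0xEC cont=1 payload=0x6C: acc |= 108<<7 -> completed=2 acc=13900 shift=14
byte[5]=0x0A cont=0 payload=0x0A: varint #3 complete (value=177740); reset -> completed=3 acc=0 shift=0
byte[6]=0x95 cont=1 payload=0x15: acc |= 21<<0 -> completed=3 acc=21 shift=7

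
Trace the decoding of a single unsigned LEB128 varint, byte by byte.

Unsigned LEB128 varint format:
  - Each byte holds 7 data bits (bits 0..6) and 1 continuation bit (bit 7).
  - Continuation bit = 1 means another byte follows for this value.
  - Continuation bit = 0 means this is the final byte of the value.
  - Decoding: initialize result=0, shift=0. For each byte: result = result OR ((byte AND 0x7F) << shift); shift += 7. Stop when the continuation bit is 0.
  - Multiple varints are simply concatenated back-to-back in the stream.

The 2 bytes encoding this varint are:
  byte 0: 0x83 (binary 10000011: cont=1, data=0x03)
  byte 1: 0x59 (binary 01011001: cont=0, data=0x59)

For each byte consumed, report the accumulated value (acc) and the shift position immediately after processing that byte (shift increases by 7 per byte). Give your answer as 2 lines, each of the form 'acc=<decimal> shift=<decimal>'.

Answer: acc=3 shift=7
acc=11395 shift=14

Derivation:
byte 0=0x83: payload=0x03=3, contrib = 3<<0 = 3; acc -> 3, shift -> 7
byte 1=0x59: payload=0x59=89, contrib = 89<<7 = 11392; acc -> 11395, shift -> 14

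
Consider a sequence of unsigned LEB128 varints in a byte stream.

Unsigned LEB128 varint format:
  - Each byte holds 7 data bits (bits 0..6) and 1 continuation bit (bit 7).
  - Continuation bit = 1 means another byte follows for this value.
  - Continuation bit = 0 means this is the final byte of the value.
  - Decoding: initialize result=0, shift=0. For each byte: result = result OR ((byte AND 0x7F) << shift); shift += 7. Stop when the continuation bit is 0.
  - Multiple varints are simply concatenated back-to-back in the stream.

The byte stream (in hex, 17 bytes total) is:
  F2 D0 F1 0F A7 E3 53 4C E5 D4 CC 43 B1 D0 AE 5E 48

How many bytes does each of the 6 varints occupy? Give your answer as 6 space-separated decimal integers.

Answer: 4 3 1 4 4 1

Derivation:
  byte[0]=0xF2 cont=1 payload=0x72=114: acc |= 114<<0 -> acc=114 shift=7
  byte[1]=0xD0 cont=1 payload=0x50=80: acc |= 80<<7 -> acc=10354 shift=14
  byte[2]=0xF1 cont=1 payload=0x71=113: acc |= 113<<14 -> acc=1861746 shift=21
  byte[3]=0x0F cont=0 payload=0x0F=15: acc |= 15<<21 -> acc=33319026 shift=28 [end]
Varint 1: bytes[0:4] = F2 D0 F1 0F -> value 33319026 (4 byte(s))
  byte[4]=0xA7 cont=1 payload=0x27=39: acc |= 39<<0 -> acc=39 shift=7
  byte[5]=0xE3 cont=1 payload=0x63=99: acc |= 99<<7 -> acc=12711 shift=14
  byte[6]=0x53 cont=0 payload=0x53=83: acc |= 83<<14 -> acc=1372583 shift=21 [end]
Varint 2: bytes[4:7] = A7 E3 53 -> value 1372583 (3 byte(s))
  byte[7]=0x4C cont=0 payload=0x4C=76: acc |= 76<<0 -> acc=76 shift=7 [end]
Varint 3: bytes[7:8] = 4C -> value 76 (1 byte(s))
  byte[8]=0xE5 cont=1 payload=0x65=101: acc |= 101<<0 -> acc=101 shift=7
  byte[9]=0xD4 cont=1 payload=0x54=84: acc |= 84<<7 -> acc=10853 shift=14
  byte[10]=0xCC cont=1 payload=0x4C=76: acc |= 76<<14 -> acc=1256037 shift=21
  byte[11]=0x43 cont=0 payload=0x43=67: acc |= 67<<21 -> acc=141765221 shift=28 [end]
Varint 4: bytes[8:12] = E5 D4 CC 43 -> value 141765221 (4 byte(s))
  byte[12]=0xB1 cont=1 payload=0x31=49: acc |= 49<<0 -> acc=49 shift=7
  byte[13]=0xD0 cont=1 payload=0x50=80: acc |= 80<<7 -> acc=10289 shift=14
  byte[14]=0xAE cont=1 payload=0x2E=46: acc |= 46<<14 -> acc=763953 shift=21
  byte[15]=0x5E cont=0 payload=0x5E=94: acc |= 94<<21 -> acc=197896241 shift=28 [end]
Varint 5: bytes[12:16] = B1 D0 AE 5E -> value 197896241 (4 byte(s))
  byte[16]=0x48 cont=0 payload=0x48=72: acc |= 72<<0 -> acc=72 shift=7 [end]
Varint 6: bytes[16:17] = 48 -> value 72 (1 byte(s))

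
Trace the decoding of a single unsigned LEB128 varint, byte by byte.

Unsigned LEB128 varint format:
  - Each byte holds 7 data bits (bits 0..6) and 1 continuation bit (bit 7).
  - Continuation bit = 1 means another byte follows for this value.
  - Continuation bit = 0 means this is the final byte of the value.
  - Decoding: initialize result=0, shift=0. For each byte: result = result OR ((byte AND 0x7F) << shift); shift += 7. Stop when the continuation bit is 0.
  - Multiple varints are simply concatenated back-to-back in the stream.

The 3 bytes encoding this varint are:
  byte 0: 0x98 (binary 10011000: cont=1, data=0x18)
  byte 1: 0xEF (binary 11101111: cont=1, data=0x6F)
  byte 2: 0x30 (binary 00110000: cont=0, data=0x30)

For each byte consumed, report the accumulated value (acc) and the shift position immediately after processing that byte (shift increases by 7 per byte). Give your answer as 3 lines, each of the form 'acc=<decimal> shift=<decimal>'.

Answer: acc=24 shift=7
acc=14232 shift=14
acc=800664 shift=21

Derivation:
byte 0=0x98: payload=0x18=24, contrib = 24<<0 = 24; acc -> 24, shift -> 7
byte 1=0xEF: payload=0x6F=111, contrib = 111<<7 = 14208; acc -> 14232, shift -> 14
byte 2=0x30: payload=0x30=48, contrib = 48<<14 = 786432; acc -> 800664, shift -> 21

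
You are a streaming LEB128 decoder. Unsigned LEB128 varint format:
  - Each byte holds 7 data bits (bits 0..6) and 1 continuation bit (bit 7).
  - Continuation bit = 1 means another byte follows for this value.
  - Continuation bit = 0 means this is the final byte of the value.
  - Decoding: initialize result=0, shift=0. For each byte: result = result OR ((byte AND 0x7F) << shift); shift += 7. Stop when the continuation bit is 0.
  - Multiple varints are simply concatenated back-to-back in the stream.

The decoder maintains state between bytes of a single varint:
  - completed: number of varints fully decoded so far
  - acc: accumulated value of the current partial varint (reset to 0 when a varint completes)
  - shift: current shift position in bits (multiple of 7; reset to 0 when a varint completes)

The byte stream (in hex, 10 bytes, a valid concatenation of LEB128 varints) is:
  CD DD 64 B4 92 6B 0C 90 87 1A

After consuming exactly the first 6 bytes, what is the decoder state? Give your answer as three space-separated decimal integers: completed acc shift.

byte[0]=0xCD cont=1 payload=0x4D: acc |= 77<<0 -> completed=0 acc=77 shift=7
byte[1]=0xDD cont=1 payload=0x5D: acc |= 93<<7 -> completed=0 acc=11981 shift=14
byte[2]=0x64 cont=0 payload=0x64: varint #1 complete (value=1650381); reset -> completed=1 acc=0 shift=0
byte[3]=0xB4 cont=1 payload=0x34: acc |= 52<<0 -> completed=1 acc=52 shift=7
byte[4]=0x92 cont=1 payload=0x12: acc |= 18<<7 -> completed=1 acc=2356 shift=14
byte[5]=0x6B cont=0 payload=0x6B: varint #2 complete (value=1755444); reset -> completed=2 acc=0 shift=0

Answer: 2 0 0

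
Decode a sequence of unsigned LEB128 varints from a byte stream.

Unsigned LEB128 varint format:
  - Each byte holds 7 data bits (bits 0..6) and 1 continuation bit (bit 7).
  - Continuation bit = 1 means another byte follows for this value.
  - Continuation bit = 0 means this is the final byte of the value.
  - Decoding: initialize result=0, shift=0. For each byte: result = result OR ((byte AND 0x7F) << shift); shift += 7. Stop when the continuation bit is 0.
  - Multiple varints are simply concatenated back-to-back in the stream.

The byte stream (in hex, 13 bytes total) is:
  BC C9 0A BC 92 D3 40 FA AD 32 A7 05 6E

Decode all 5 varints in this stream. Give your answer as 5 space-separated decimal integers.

Answer: 173244 135579964 825082 679 110

Derivation:
  byte[0]=0xBC cont=1 payload=0x3C=60: acc |= 60<<0 -> acc=60 shift=7
  byte[1]=0xC9 cont=1 payload=0x49=73: acc |= 73<<7 -> acc=9404 shift=14
  byte[2]=0x0A cont=0 payload=0x0A=10: acc |= 10<<14 -> acc=173244 shift=21 [end]
Varint 1: bytes[0:3] = BC C9 0A -> value 173244 (3 byte(s))
  byte[3]=0xBC cont=1 payload=0x3C=60: acc |= 60<<0 -> acc=60 shift=7
  byte[4]=0x92 cont=1 payload=0x12=18: acc |= 18<<7 -> acc=2364 shift=14
  byte[5]=0xD3 cont=1 payload=0x53=83: acc |= 83<<14 -> acc=1362236 shift=21
  byte[6]=0x40 cont=0 payload=0x40=64: acc |= 64<<21 -> acc=135579964 shift=28 [end]
Varint 2: bytes[3:7] = BC 92 D3 40 -> value 135579964 (4 byte(s))
  byte[7]=0xFA cont=1 payload=0x7A=122: acc |= 122<<0 -> acc=122 shift=7
  byte[8]=0xAD cont=1 payload=0x2D=45: acc |= 45<<7 -> acc=5882 shift=14
  byte[9]=0x32 cont=0 payload=0x32=50: acc |= 50<<14 -> acc=825082 shift=21 [end]
Varint 3: bytes[7:10] = FA AD 32 -> value 825082 (3 byte(s))
  byte[10]=0xA7 cont=1 payload=0x27=39: acc |= 39<<0 -> acc=39 shift=7
  byte[11]=0x05 cont=0 payload=0x05=5: acc |= 5<<7 -> acc=679 shift=14 [end]
Varint 4: bytes[10:12] = A7 05 -> value 679 (2 byte(s))
  byte[12]=0x6E cont=0 payload=0x6E=110: acc |= 110<<0 -> acc=110 shift=7 [end]
Varint 5: bytes[12:13] = 6E -> value 110 (1 byte(s))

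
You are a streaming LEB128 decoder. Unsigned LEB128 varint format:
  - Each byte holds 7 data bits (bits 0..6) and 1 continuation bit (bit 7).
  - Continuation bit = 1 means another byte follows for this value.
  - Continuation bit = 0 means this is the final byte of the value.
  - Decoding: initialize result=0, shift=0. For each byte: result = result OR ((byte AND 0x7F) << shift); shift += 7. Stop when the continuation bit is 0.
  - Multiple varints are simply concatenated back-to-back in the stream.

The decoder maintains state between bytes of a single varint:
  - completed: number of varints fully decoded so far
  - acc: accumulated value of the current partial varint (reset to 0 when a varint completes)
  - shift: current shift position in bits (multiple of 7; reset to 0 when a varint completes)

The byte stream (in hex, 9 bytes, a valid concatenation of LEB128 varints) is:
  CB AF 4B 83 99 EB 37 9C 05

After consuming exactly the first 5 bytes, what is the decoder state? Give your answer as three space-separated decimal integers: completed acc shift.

byte[0]=0xCB cont=1 payload=0x4B: acc |= 75<<0 -> completed=0 acc=75 shift=7
byte[1]=0xAF cont=1 payload=0x2F: acc |= 47<<7 -> completed=0 acc=6091 shift=14
byte[2]=0x4B cont=0 payload=0x4B: varint #1 complete (value=1234891); reset -> completed=1 acc=0 shift=0
byte[3]=0x83 cont=1 payload=0x03: acc |= 3<<0 -> completed=1 acc=3 shift=7
byte[4]=0x99 cont=1 payload=0x19: acc |= 25<<7 -> completed=1 acc=3203 shift=14

Answer: 1 3203 14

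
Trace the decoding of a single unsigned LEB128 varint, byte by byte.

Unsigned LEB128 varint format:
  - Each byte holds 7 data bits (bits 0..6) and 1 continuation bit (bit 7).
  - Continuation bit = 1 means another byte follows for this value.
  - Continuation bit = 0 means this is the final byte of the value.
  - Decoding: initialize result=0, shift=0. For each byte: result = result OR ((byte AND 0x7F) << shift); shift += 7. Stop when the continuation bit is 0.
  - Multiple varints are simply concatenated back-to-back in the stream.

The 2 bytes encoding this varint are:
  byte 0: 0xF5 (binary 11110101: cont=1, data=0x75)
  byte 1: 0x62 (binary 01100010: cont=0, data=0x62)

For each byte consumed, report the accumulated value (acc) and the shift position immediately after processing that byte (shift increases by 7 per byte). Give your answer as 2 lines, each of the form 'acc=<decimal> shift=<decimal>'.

byte 0=0xF5: payload=0x75=117, contrib = 117<<0 = 117; acc -> 117, shift -> 7
byte 1=0x62: payload=0x62=98, contrib = 98<<7 = 12544; acc -> 12661, shift -> 14

Answer: acc=117 shift=7
acc=12661 shift=14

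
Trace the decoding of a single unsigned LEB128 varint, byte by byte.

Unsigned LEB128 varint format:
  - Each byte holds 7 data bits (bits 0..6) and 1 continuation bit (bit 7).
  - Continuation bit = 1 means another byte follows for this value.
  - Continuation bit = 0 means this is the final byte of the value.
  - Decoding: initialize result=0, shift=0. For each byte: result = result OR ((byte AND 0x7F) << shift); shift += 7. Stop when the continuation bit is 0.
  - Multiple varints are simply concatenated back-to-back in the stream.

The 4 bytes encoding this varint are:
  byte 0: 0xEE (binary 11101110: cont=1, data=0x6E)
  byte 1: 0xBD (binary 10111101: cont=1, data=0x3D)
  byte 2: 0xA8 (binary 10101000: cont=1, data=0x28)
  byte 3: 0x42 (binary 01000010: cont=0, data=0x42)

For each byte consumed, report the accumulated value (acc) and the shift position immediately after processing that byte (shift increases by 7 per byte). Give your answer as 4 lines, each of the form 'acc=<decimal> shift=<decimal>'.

byte 0=0xEE: payload=0x6E=110, contrib = 110<<0 = 110; acc -> 110, shift -> 7
byte 1=0xBD: payload=0x3D=61, contrib = 61<<7 = 7808; acc -> 7918, shift -> 14
byte 2=0xA8: payload=0x28=40, contrib = 40<<14 = 655360; acc -> 663278, shift -> 21
byte 3=0x42: payload=0x42=66, contrib = 66<<21 = 138412032; acc -> 139075310, shift -> 28

Answer: acc=110 shift=7
acc=7918 shift=14
acc=663278 shift=21
acc=139075310 shift=28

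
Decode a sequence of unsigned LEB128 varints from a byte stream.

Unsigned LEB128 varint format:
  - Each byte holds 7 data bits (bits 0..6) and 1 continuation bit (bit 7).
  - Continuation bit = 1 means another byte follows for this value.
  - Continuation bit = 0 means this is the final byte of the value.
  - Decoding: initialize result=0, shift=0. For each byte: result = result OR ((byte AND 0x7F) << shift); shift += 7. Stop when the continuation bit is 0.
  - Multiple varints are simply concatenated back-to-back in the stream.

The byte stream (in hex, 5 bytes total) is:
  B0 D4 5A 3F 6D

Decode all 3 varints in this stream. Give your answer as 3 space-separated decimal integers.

Answer: 1485360 63 109

Derivation:
  byte[0]=0xB0 cont=1 payload=0x30=48: acc |= 48<<0 -> acc=48 shift=7
  byte[1]=0xD4 cont=1 payload=0x54=84: acc |= 84<<7 -> acc=10800 shift=14
  byte[2]=0x5A cont=0 payload=0x5A=90: acc |= 90<<14 -> acc=1485360 shift=21 [end]
Varint 1: bytes[0:3] = B0 D4 5A -> value 1485360 (3 byte(s))
  byte[3]=0x3F cont=0 payload=0x3F=63: acc |= 63<<0 -> acc=63 shift=7 [end]
Varint 2: bytes[3:4] = 3F -> value 63 (1 byte(s))
  byte[4]=0x6D cont=0 payload=0x6D=109: acc |= 109<<0 -> acc=109 shift=7 [end]
Varint 3: bytes[4:5] = 6D -> value 109 (1 byte(s))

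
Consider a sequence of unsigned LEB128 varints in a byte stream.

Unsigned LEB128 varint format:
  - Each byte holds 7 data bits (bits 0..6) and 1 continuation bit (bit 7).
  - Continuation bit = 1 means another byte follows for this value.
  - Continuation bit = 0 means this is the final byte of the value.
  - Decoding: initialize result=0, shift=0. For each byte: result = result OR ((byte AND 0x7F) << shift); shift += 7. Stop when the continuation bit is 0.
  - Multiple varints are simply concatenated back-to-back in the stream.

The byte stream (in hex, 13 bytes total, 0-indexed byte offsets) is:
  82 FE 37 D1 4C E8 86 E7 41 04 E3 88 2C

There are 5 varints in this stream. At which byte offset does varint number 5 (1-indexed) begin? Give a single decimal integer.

Answer: 10

Derivation:
  byte[0]=0x82 cont=1 payload=0x02=2: acc |= 2<<0 -> acc=2 shift=7
  byte[1]=0xFE cont=1 payload=0x7E=126: acc |= 126<<7 -> acc=16130 shift=14
  byte[2]=0x37 cont=0 payload=0x37=55: acc |= 55<<14 -> acc=917250 shift=21 [end]
Varint 1: bytes[0:3] = 82 FE 37 -> value 917250 (3 byte(s))
  byte[3]=0xD1 cont=1 payload=0x51=81: acc |= 81<<0 -> acc=81 shift=7
  byte[4]=0x4C cont=0 payload=0x4C=76: acc |= 76<<7 -> acc=9809 shift=14 [end]
Varint 2: bytes[3:5] = D1 4C -> value 9809 (2 byte(s))
  byte[5]=0xE8 cont=1 payload=0x68=104: acc |= 104<<0 -> acc=104 shift=7
  byte[6]=0x86 cont=1 payload=0x06=6: acc |= 6<<7 -> acc=872 shift=14
  byte[7]=0xE7 cont=1 payload=0x67=103: acc |= 103<<14 -> acc=1688424 shift=21
  byte[8]=0x41 cont=0 payload=0x41=65: acc |= 65<<21 -> acc=138003304 shift=28 [end]
Varint 3: bytes[5:9] = E8 86 E7 41 -> value 138003304 (4 byte(s))
  byte[9]=0x04 cont=0 payload=0x04=4: acc |= 4<<0 -> acc=4 shift=7 [end]
Varint 4: bytes[9:10] = 04 -> value 4 (1 byte(s))
  byte[10]=0xE3 cont=1 payload=0x63=99: acc |= 99<<0 -> acc=99 shift=7
  byte[11]=0x88 cont=1 payload=0x08=8: acc |= 8<<7 -> acc=1123 shift=14
  byte[12]=0x2C cont=0 payload=0x2C=44: acc |= 44<<14 -> acc=722019 shift=21 [end]
Varint 5: bytes[10:13] = E3 88 2C -> value 722019 (3 byte(s))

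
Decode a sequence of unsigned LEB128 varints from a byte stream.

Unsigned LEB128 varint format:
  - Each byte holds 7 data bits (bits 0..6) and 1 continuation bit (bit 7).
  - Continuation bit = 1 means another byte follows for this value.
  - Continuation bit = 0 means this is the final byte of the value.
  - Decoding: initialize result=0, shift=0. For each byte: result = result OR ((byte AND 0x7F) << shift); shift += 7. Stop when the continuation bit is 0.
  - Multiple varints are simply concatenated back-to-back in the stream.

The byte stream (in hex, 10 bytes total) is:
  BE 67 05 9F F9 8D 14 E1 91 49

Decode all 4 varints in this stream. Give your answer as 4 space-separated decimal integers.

Answer: 13246 5 42171551 1198305

Derivation:
  byte[0]=0xBE cont=1 payload=0x3E=62: acc |= 62<<0 -> acc=62 shift=7
  byte[1]=0x67 cont=0 payload=0x67=103: acc |= 103<<7 -> acc=13246 shift=14 [end]
Varint 1: bytes[0:2] = BE 67 -> value 13246 (2 byte(s))
  byte[2]=0x05 cont=0 payload=0x05=5: acc |= 5<<0 -> acc=5 shift=7 [end]
Varint 2: bytes[2:3] = 05 -> value 5 (1 byte(s))
  byte[3]=0x9F cont=1 payload=0x1F=31: acc |= 31<<0 -> acc=31 shift=7
  byte[4]=0xF9 cont=1 payload=0x79=121: acc |= 121<<7 -> acc=15519 shift=14
  byte[5]=0x8D cont=1 payload=0x0D=13: acc |= 13<<14 -> acc=228511 shift=21
  byte[6]=0x14 cont=0 payload=0x14=20: acc |= 20<<21 -> acc=42171551 shift=28 [end]
Varint 3: bytes[3:7] = 9F F9 8D 14 -> value 42171551 (4 byte(s))
  byte[7]=0xE1 cont=1 payload=0x61=97: acc |= 97<<0 -> acc=97 shift=7
  byte[8]=0x91 cont=1 payload=0x11=17: acc |= 17<<7 -> acc=2273 shift=14
  byte[9]=0x49 cont=0 payload=0x49=73: acc |= 73<<14 -> acc=1198305 shift=21 [end]
Varint 4: bytes[7:10] = E1 91 49 -> value 1198305 (3 byte(s))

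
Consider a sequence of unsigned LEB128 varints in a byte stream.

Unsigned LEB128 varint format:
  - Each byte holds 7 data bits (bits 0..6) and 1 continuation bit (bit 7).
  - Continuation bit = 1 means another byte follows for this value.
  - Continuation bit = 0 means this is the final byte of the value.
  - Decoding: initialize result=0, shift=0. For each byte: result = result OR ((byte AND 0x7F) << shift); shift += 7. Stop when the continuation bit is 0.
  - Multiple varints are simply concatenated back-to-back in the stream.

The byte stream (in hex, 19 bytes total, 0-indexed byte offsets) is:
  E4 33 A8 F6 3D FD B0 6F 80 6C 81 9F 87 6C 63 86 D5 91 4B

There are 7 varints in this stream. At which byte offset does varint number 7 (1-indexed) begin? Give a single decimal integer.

  byte[0]=0xE4 cont=1 payload=0x64=100: acc |= 100<<0 -> acc=100 shift=7
  byte[1]=0x33 cont=0 payload=0x33=51: acc |= 51<<7 -> acc=6628 shift=14 [end]
Varint 1: bytes[0:2] = E4 33 -> value 6628 (2 byte(s))
  byte[2]=0xA8 cont=1 payload=0x28=40: acc |= 40<<0 -> acc=40 shift=7
  byte[3]=0xF6 cont=1 payload=0x76=118: acc |= 118<<7 -> acc=15144 shift=14
  byte[4]=0x3D cont=0 payload=0x3D=61: acc |= 61<<14 -> acc=1014568 shift=21 [end]
Varint 2: bytes[2:5] = A8 F6 3D -> value 1014568 (3 byte(s))
  byte[5]=0xFD cont=1 payload=0x7D=125: acc |= 125<<0 -> acc=125 shift=7
  byte[6]=0xB0 cont=1 payload=0x30=48: acc |= 48<<7 -> acc=6269 shift=14
  byte[7]=0x6F cont=0 payload=0x6F=111: acc |= 111<<14 -> acc=1824893 shift=21 [end]
Varint 3: bytes[5:8] = FD B0 6F -> value 1824893 (3 byte(s))
  byte[8]=0x80 cont=1 payload=0x00=0: acc |= 0<<0 -> acc=0 shift=7
  byte[9]=0x6C cont=0 payload=0x6C=108: acc |= 108<<7 -> acc=13824 shift=14 [end]
Varint 4: bytes[8:10] = 80 6C -> value 13824 (2 byte(s))
  byte[10]=0x81 cont=1 payload=0x01=1: acc |= 1<<0 -> acc=1 shift=7
  byte[11]=0x9F cont=1 payload=0x1F=31: acc |= 31<<7 -> acc=3969 shift=14
  byte[12]=0x87 cont=1 payload=0x07=7: acc |= 7<<14 -> acc=118657 shift=21
  byte[13]=0x6C cont=0 payload=0x6C=108: acc |= 108<<21 -> acc=226611073 shift=28 [end]
Varint 5: bytes[10:14] = 81 9F 87 6C -> value 226611073 (4 byte(s))
  byte[14]=0x63 cont=0 payload=0x63=99: acc |= 99<<0 -> acc=99 shift=7 [end]
Varint 6: bytes[14:15] = 63 -> value 99 (1 byte(s))
  byte[15]=0x86 cont=1 payload=0x06=6: acc |= 6<<0 -> acc=6 shift=7
  byte[16]=0xD5 cont=1 payload=0x55=85: acc |= 85<<7 -> acc=10886 shift=14
  byte[17]=0x91 cont=1 payload=0x11=17: acc |= 17<<14 -> acc=289414 shift=21
  byte[18]=0x4B cont=0 payload=0x4B=75: acc |= 75<<21 -> acc=157575814 shift=28 [end]
Varint 7: bytes[15:19] = 86 D5 91 4B -> value 157575814 (4 byte(s))

Answer: 15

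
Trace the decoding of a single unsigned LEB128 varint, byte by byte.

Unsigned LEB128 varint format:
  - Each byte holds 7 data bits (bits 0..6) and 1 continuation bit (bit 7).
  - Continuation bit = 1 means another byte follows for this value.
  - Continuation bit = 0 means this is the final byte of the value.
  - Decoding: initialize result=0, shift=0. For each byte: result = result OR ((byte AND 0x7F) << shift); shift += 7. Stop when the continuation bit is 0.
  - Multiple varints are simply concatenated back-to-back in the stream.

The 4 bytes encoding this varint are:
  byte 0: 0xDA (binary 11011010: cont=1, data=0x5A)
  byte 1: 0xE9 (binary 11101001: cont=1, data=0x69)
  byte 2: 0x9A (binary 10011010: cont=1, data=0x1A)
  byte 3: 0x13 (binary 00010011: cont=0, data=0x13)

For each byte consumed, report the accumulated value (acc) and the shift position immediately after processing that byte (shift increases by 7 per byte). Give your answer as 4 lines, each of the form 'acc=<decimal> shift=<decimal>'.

byte 0=0xDA: payload=0x5A=90, contrib = 90<<0 = 90; acc -> 90, shift -> 7
byte 1=0xE9: payload=0x69=105, contrib = 105<<7 = 13440; acc -> 13530, shift -> 14
byte 2=0x9A: payload=0x1A=26, contrib = 26<<14 = 425984; acc -> 439514, shift -> 21
byte 3=0x13: payload=0x13=19, contrib = 19<<21 = 39845888; acc -> 40285402, shift -> 28

Answer: acc=90 shift=7
acc=13530 shift=14
acc=439514 shift=21
acc=40285402 shift=28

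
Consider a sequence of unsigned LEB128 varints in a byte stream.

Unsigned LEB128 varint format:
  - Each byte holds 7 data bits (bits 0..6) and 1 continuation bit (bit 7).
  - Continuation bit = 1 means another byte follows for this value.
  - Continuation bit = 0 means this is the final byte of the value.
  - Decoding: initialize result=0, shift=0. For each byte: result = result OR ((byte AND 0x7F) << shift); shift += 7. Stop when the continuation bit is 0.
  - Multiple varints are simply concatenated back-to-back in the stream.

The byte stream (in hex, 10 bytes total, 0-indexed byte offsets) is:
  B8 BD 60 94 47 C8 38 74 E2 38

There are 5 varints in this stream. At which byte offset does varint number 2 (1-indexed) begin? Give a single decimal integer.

Answer: 3

Derivation:
  byte[0]=0xB8 cont=1 payload=0x38=56: acc |= 56<<0 -> acc=56 shift=7
  byte[1]=0xBD cont=1 payload=0x3D=61: acc |= 61<<7 -> acc=7864 shift=14
  byte[2]=0x60 cont=0 payload=0x60=96: acc |= 96<<14 -> acc=1580728 shift=21 [end]
Varint 1: bytes[0:3] = B8 BD 60 -> value 1580728 (3 byte(s))
  byte[3]=0x94 cont=1 payload=0x14=20: acc |= 20<<0 -> acc=20 shift=7
  byte[4]=0x47 cont=0 payload=0x47=71: acc |= 71<<7 -> acc=9108 shift=14 [end]
Varint 2: bytes[3:5] = 94 47 -> value 9108 (2 byte(s))
  byte[5]=0xC8 cont=1 payload=0x48=72: acc |= 72<<0 -> acc=72 shift=7
  byte[6]=0x38 cont=0 payload=0x38=56: acc |= 56<<7 -> acc=7240 shift=14 [end]
Varint 3: bytes[5:7] = C8 38 -> value 7240 (2 byte(s))
  byte[7]=0x74 cont=0 payload=0x74=116: acc |= 116<<0 -> acc=116 shift=7 [end]
Varint 4: bytes[7:8] = 74 -> value 116 (1 byte(s))
  byte[8]=0xE2 cont=1 payload=0x62=98: acc |= 98<<0 -> acc=98 shift=7
  byte[9]=0x38 cont=0 payload=0x38=56: acc |= 56<<7 -> acc=7266 shift=14 [end]
Varint 5: bytes[8:10] = E2 38 -> value 7266 (2 byte(s))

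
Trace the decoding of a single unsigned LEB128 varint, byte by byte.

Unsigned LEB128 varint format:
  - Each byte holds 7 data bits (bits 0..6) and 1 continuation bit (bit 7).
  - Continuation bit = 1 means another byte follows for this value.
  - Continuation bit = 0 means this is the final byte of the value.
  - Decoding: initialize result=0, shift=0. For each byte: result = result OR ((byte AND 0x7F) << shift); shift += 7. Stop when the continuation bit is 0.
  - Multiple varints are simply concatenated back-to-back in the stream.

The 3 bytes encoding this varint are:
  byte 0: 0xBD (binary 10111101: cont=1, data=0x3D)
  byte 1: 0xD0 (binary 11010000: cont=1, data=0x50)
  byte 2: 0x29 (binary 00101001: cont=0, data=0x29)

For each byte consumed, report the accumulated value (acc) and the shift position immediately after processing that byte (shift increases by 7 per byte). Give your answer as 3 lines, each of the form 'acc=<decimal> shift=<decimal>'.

byte 0=0xBD: payload=0x3D=61, contrib = 61<<0 = 61; acc -> 61, shift -> 7
byte 1=0xD0: payload=0x50=80, contrib = 80<<7 = 10240; acc -> 10301, shift -> 14
byte 2=0x29: payload=0x29=41, contrib = 41<<14 = 671744; acc -> 682045, shift -> 21

Answer: acc=61 shift=7
acc=10301 shift=14
acc=682045 shift=21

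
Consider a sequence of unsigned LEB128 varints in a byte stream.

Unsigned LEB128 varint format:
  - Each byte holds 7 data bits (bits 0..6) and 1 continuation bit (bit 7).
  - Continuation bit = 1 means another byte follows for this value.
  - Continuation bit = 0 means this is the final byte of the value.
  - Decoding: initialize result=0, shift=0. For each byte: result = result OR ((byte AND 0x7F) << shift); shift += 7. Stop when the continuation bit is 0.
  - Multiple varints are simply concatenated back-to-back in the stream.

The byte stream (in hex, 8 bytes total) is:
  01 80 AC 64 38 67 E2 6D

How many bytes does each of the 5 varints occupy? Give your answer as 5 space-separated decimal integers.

Answer: 1 3 1 1 2

Derivation:
  byte[0]=0x01 cont=0 payload=0x01=1: acc |= 1<<0 -> acc=1 shift=7 [end]
Varint 1: bytes[0:1] = 01 -> value 1 (1 byte(s))
  byte[1]=0x80 cont=1 payload=0x00=0: acc |= 0<<0 -> acc=0 shift=7
  byte[2]=0xAC cont=1 payload=0x2C=44: acc |= 44<<7 -> acc=5632 shift=14
  byte[3]=0x64 cont=0 payload=0x64=100: acc |= 100<<14 -> acc=1644032 shift=21 [end]
Varint 2: bytes[1:4] = 80 AC 64 -> value 1644032 (3 byte(s))
  byte[4]=0x38 cont=0 payload=0x38=56: acc |= 56<<0 -> acc=56 shift=7 [end]
Varint 3: bytes[4:5] = 38 -> value 56 (1 byte(s))
  byte[5]=0x67 cont=0 payload=0x67=103: acc |= 103<<0 -> acc=103 shift=7 [end]
Varint 4: bytes[5:6] = 67 -> value 103 (1 byte(s))
  byte[6]=0xE2 cont=1 payload=0x62=98: acc |= 98<<0 -> acc=98 shift=7
  byte[7]=0x6D cont=0 payload=0x6D=109: acc |= 109<<7 -> acc=14050 shift=14 [end]
Varint 5: bytes[6:8] = E2 6D -> value 14050 (2 byte(s))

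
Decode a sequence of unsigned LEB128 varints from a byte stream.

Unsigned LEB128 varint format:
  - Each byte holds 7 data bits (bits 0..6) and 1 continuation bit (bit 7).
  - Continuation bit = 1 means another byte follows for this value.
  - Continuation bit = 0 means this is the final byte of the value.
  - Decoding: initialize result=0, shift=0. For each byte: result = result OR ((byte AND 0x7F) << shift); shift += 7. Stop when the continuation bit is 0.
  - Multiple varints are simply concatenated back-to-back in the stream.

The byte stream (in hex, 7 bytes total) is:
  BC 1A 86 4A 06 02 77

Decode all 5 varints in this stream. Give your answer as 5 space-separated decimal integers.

  byte[0]=0xBC cont=1 payload=0x3C=60: acc |= 60<<0 -> acc=60 shift=7
  byte[1]=0x1A cont=0 payload=0x1A=26: acc |= 26<<7 -> acc=3388 shift=14 [end]
Varint 1: bytes[0:2] = BC 1A -> value 3388 (2 byte(s))
  byte[2]=0x86 cont=1 payload=0x06=6: acc |= 6<<0 -> acc=6 shift=7
  byte[3]=0x4A cont=0 payload=0x4A=74: acc |= 74<<7 -> acc=9478 shift=14 [end]
Varint 2: bytes[2:4] = 86 4A -> value 9478 (2 byte(s))
  byte[4]=0x06 cont=0 payload=0x06=6: acc |= 6<<0 -> acc=6 shift=7 [end]
Varint 3: bytes[4:5] = 06 -> value 6 (1 byte(s))
  byte[5]=0x02 cont=0 payload=0x02=2: acc |= 2<<0 -> acc=2 shift=7 [end]
Varint 4: bytes[5:6] = 02 -> value 2 (1 byte(s))
  byte[6]=0x77 cont=0 payload=0x77=119: acc |= 119<<0 -> acc=119 shift=7 [end]
Varint 5: bytes[6:7] = 77 -> value 119 (1 byte(s))

Answer: 3388 9478 6 2 119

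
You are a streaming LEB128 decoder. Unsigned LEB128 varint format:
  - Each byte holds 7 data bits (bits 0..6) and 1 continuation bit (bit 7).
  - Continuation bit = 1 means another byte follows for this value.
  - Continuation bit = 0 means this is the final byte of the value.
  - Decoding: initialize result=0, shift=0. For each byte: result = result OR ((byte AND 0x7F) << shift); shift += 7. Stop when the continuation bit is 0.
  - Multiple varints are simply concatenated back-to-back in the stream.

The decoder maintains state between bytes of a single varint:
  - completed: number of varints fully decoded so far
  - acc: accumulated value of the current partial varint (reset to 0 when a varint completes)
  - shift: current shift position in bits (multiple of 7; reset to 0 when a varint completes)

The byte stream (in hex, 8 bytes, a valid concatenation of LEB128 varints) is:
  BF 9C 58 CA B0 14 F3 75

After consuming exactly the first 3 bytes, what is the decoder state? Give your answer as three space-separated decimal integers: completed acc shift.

byte[0]=0xBF cont=1 payload=0x3F: acc |= 63<<0 -> completed=0 acc=63 shift=7
byte[1]=0x9C cont=1 payload=0x1C: acc |= 28<<7 -> completed=0 acc=3647 shift=14
byte[2]=0x58 cont=0 payload=0x58: varint #1 complete (value=1445439); reset -> completed=1 acc=0 shift=0

Answer: 1 0 0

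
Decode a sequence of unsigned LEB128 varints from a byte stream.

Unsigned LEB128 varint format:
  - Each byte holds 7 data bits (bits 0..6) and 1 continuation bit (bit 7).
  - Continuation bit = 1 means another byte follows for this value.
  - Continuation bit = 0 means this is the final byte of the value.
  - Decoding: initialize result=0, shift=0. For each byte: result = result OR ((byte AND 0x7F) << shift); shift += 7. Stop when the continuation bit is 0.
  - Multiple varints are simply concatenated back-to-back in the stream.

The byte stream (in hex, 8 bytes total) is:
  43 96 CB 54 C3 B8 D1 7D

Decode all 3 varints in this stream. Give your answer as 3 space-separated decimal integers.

Answer: 67 1385878 263478339

Derivation:
  byte[0]=0x43 cont=0 payload=0x43=67: acc |= 67<<0 -> acc=67 shift=7 [end]
Varint 1: bytes[0:1] = 43 -> value 67 (1 byte(s))
  byte[1]=0x96 cont=1 payload=0x16=22: acc |= 22<<0 -> acc=22 shift=7
  byte[2]=0xCB cont=1 payload=0x4B=75: acc |= 75<<7 -> acc=9622 shift=14
  byte[3]=0x54 cont=0 payload=0x54=84: acc |= 84<<14 -> acc=1385878 shift=21 [end]
Varint 2: bytes[1:4] = 96 CB 54 -> value 1385878 (3 byte(s))
  byte[4]=0xC3 cont=1 payload=0x43=67: acc |= 67<<0 -> acc=67 shift=7
  byte[5]=0xB8 cont=1 payload=0x38=56: acc |= 56<<7 -> acc=7235 shift=14
  byte[6]=0xD1 cont=1 payload=0x51=81: acc |= 81<<14 -> acc=1334339 shift=21
  byte[7]=0x7D cont=0 payload=0x7D=125: acc |= 125<<21 -> acc=263478339 shift=28 [end]
Varint 3: bytes[4:8] = C3 B8 D1 7D -> value 263478339 (4 byte(s))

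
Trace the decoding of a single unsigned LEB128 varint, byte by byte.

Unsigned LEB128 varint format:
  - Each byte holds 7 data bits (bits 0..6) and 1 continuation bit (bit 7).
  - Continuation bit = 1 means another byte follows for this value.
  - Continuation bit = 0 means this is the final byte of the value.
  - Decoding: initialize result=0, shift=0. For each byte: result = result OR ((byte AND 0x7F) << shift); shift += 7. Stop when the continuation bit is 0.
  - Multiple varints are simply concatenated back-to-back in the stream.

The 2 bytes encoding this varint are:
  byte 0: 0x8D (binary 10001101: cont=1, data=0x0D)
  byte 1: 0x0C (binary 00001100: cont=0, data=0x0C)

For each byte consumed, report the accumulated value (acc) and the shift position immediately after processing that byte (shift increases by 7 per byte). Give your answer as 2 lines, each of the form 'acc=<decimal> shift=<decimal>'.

byte 0=0x8D: payload=0x0D=13, contrib = 13<<0 = 13; acc -> 13, shift -> 7
byte 1=0x0C: payload=0x0C=12, contrib = 12<<7 = 1536; acc -> 1549, shift -> 14

Answer: acc=13 shift=7
acc=1549 shift=14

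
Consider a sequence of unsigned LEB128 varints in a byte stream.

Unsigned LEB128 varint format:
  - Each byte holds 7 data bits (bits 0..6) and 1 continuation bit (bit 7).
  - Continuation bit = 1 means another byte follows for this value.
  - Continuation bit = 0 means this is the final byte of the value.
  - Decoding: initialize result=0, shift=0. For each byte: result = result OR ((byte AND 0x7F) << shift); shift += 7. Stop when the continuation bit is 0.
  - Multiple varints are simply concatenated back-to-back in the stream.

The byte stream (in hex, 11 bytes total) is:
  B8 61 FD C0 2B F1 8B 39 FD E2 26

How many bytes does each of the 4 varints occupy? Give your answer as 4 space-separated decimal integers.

  byte[0]=0xB8 cont=1 payload=0x38=56: acc |= 56<<0 -> acc=56 shift=7
  byte[1]=0x61 cont=0 payload=0x61=97: acc |= 97<<7 -> acc=12472 shift=14 [end]
Varint 1: bytes[0:2] = B8 61 -> value 12472 (2 byte(s))
  byte[2]=0xFD cont=1 payload=0x7D=125: acc |= 125<<0 -> acc=125 shift=7
  byte[3]=0xC0 cont=1 payload=0x40=64: acc |= 64<<7 -> acc=8317 shift=14
  byte[4]=0x2B cont=0 payload=0x2B=43: acc |= 43<<14 -> acc=712829 shift=21 [end]
Varint 2: bytes[2:5] = FD C0 2B -> value 712829 (3 byte(s))
  byte[5]=0xF1 cont=1 payload=0x71=113: acc |= 113<<0 -> acc=113 shift=7
  byte[6]=0x8B cont=1 payload=0x0B=11: acc |= 11<<7 -> acc=1521 shift=14
  byte[7]=0x39 cont=0 payload=0x39=57: acc |= 57<<14 -> acc=935409 shift=21 [end]
Varint 3: bytes[5:8] = F1 8B 39 -> value 935409 (3 byte(s))
  byte[8]=0xFD cont=1 payload=0x7D=125: acc |= 125<<0 -> acc=125 shift=7
  byte[9]=0xE2 cont=1 payload=0x62=98: acc |= 98<<7 -> acc=12669 shift=14
  byte[10]=0x26 cont=0 payload=0x26=38: acc |= 38<<14 -> acc=635261 shift=21 [end]
Varint 4: bytes[8:11] = FD E2 26 -> value 635261 (3 byte(s))

Answer: 2 3 3 3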